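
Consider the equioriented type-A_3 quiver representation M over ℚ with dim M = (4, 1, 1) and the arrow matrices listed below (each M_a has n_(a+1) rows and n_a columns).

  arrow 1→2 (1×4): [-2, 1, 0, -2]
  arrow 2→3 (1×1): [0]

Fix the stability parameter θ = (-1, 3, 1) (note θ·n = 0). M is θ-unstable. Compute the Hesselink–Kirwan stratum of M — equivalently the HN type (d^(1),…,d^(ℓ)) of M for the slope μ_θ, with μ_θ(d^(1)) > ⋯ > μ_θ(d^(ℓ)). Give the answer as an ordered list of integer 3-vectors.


Barcode: M ≅ I[1,1]^3, I[1,2], I[3,3]. HN layers by μ_θ (3 steps, strictly decreasing):
  μ^(1)=3; μ^(2)=1; μ^(3)=-1

((0, 1, 0); (0, 0, 1); (4, 0, 0))


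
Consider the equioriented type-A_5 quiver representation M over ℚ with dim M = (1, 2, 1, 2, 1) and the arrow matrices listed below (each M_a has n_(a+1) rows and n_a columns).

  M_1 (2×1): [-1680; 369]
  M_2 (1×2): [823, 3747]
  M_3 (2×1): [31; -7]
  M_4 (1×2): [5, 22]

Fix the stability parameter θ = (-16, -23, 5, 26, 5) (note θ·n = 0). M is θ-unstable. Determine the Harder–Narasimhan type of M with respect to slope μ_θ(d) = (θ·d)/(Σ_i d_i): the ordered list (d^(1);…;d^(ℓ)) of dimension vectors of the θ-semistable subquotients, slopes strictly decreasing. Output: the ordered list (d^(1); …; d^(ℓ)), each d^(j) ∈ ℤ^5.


Interval decomposition of M: I[1,5], I[2,2], I[4,4].
HN type (ℓ=5): μ^(1)=26; μ^(2)=31/2; μ^(3)=5; μ^(4)=-39/2; μ^(5)=-23

((0, 0, 0, 1, 0); (0, 0, 0, 1, 1); (0, 0, 1, 0, 0); (1, 1, 0, 0, 0); (0, 1, 0, 0, 0))


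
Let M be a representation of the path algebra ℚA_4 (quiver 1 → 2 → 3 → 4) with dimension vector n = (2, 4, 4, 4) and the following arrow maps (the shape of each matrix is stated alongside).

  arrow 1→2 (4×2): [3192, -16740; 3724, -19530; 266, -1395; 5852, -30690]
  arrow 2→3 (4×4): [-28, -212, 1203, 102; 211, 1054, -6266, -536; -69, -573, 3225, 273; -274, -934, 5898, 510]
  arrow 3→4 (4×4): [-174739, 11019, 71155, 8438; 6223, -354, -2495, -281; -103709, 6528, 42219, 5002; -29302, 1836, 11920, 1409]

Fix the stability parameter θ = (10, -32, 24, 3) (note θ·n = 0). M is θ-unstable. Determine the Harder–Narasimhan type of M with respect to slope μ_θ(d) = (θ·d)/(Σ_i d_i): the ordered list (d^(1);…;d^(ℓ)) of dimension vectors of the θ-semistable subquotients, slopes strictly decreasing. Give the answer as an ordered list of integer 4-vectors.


Via rank(M_{q-1}∘⋯∘M_p): M ≅ I[1,1], I[1,3], I[2,2], I[2,4]^2, I[3,4], I[4,4].
μ_θ-semistable layers: μ^(1)=24; μ^(2)=27/2; μ^(3)=10; μ^(4)=3; μ^(5)=-11; μ^(6)=-32

((0, 0, 1, 0); (0, 0, 3, 3); (1, 0, 0, 0); (0, 0, 0, 1); (1, 1, 0, 0); (0, 3, 0, 0))


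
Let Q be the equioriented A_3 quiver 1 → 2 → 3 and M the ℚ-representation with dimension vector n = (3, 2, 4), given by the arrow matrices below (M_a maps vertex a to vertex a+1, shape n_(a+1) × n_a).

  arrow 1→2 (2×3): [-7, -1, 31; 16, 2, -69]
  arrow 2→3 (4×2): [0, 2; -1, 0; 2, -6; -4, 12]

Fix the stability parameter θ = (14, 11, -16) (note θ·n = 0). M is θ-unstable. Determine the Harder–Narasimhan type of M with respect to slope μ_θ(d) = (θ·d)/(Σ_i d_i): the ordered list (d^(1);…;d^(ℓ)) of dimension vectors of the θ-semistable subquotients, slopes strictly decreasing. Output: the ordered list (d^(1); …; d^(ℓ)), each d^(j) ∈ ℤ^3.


Barcode: M ≅ I[1,1], I[1,3]^2, I[3,3]^2. HN layers by μ_θ (3 steps, strictly decreasing):
  μ^(1)=14; μ^(2)=3; μ^(3)=-16

((1, 0, 0); (2, 2, 2); (0, 0, 2))


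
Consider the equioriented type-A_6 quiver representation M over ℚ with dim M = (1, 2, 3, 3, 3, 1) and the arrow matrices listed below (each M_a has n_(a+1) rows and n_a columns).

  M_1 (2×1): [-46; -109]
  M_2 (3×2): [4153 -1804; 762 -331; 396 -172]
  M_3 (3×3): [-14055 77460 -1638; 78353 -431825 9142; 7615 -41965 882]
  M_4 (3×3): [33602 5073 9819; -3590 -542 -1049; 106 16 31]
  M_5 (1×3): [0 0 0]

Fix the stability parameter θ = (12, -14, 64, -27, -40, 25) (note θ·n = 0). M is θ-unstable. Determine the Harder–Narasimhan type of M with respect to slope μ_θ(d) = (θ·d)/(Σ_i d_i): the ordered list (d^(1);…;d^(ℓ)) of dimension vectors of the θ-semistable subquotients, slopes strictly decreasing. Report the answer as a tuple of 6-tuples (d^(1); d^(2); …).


Barcode: M ≅ I[1,5], I[2,4], I[3,3], I[4,5], I[5,5], I[6,6]. HN layers by μ_θ (7 steps, strictly decreasing):
  μ^(1)=64; μ^(2)=25; μ^(3)=37/2; μ^(4)=-1; μ^(5)=-14; μ^(6)=-67/2; μ^(7)=-40

((0, 0, 1, 0, 0, 0); (0, 0, 0, 0, 0, 1); (0, 0, 1, 1, 0, 0); (1, 1, 1, 1, 1, 0); (0, 1, 0, 0, 0, 0); (0, 0, 0, 1, 1, 0); (0, 0, 0, 0, 1, 0))


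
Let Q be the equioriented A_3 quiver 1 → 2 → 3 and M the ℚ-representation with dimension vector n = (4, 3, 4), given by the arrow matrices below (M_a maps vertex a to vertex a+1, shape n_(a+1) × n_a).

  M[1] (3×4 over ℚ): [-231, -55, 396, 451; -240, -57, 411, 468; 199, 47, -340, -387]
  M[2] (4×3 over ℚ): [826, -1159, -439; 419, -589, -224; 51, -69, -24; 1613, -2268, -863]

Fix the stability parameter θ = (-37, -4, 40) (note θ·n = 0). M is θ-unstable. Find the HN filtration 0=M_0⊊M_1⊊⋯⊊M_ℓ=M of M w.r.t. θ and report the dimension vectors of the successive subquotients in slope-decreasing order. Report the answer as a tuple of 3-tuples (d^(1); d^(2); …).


Interval decomposition of M: I[1,1]^2, I[1,2], I[1,3], I[2,3], I[3,3]^2.
HN type (ℓ=3): μ^(1)=40; μ^(2)=-4; μ^(3)=-37

((0, 0, 4); (0, 3, 0); (4, 0, 0))


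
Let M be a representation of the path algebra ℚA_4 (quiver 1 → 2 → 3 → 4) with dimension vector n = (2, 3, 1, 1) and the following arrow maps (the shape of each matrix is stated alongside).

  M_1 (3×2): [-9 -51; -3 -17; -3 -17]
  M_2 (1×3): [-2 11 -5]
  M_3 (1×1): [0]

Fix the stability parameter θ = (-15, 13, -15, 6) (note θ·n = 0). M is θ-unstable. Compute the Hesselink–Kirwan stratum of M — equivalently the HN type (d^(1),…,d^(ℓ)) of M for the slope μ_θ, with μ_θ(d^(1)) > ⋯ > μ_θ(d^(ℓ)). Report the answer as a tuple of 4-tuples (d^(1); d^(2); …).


Barcode: M ≅ I[1,1], I[1,2], I[2,2], I[2,3], I[4,4]. HN layers by μ_θ (4 steps, strictly decreasing):
  μ^(1)=13; μ^(2)=6; μ^(3)=-1; μ^(4)=-15

((0, 2, 0, 0); (0, 0, 0, 1); (0, 1, 1, 0); (2, 0, 0, 0))


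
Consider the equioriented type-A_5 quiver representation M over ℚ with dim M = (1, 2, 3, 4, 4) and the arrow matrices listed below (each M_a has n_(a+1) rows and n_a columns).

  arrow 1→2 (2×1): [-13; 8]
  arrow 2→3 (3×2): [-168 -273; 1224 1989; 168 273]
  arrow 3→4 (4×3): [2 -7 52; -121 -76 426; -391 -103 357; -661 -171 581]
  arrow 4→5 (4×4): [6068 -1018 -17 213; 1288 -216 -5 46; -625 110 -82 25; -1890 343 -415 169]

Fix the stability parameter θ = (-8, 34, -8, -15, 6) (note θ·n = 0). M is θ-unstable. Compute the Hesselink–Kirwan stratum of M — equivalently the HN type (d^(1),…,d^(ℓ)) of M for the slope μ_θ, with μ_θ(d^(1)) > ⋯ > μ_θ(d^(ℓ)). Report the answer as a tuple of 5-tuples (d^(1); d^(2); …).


Barcode: M ≅ I[1,2], I[2,5], I[3,5]^2, I[4,5]. HN layers by μ_θ (6 steps, strictly decreasing):
  μ^(1)=34; μ^(2)=6; μ^(3)=11/3; μ^(4)=-8; μ^(5)=-23/2; μ^(6)=-15

((0, 1, 0, 0, 0); (0, 0, 0, 0, 4); (0, 1, 1, 1, 0); (1, 0, 0, 0, 0); (0, 0, 2, 2, 0); (0, 0, 0, 1, 0))


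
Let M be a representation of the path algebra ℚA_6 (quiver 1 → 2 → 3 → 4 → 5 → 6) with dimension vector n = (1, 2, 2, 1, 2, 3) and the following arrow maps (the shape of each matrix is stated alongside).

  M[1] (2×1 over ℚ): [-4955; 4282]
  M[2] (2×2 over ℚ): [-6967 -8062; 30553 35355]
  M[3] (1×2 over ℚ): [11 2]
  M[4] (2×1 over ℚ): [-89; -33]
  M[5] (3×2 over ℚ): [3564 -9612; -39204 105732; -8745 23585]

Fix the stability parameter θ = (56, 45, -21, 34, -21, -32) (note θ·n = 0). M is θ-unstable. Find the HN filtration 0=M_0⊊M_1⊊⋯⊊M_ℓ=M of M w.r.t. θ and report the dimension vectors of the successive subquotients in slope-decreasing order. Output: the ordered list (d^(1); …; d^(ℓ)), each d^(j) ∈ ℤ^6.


Interval decomposition of M: I[1,5], I[2,3], I[5,6], I[6,6]^2.
HN type (ℓ=4): μ^(1)=93/5; μ^(2)=12; μ^(3)=-53/2; μ^(4)=-32

((1, 1, 1, 1, 1, 0); (0, 1, 1, 0, 0, 0); (0, 0, 0, 0, 1, 1); (0, 0, 0, 0, 0, 2))


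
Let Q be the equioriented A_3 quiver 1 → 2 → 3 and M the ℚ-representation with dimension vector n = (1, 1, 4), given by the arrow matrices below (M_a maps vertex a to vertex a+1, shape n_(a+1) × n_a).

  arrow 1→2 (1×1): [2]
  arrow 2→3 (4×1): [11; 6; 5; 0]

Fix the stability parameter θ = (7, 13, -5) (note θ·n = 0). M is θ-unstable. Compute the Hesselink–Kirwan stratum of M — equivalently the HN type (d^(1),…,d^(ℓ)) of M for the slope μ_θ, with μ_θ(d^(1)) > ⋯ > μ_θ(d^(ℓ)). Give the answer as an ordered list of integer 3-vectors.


Barcode: M ≅ I[1,3], I[3,3]^3. HN layers by μ_θ (2 steps, strictly decreasing):
  μ^(1)=5; μ^(2)=-5

((1, 1, 1); (0, 0, 3))


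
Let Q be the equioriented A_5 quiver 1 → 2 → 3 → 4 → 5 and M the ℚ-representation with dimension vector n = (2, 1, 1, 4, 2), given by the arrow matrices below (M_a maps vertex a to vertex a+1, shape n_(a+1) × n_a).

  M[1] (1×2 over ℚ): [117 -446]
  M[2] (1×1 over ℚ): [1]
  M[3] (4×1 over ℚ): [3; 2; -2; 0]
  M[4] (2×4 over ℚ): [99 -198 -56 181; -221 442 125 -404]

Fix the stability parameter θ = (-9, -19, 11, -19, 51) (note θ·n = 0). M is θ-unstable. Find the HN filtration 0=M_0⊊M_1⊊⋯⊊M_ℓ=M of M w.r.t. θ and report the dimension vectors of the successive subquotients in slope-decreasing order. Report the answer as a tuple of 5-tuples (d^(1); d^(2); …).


Interval decomposition of M: I[1,1], I[1,5], I[4,4]^2, I[4,5].
HN type (ℓ=5): μ^(1)=51; μ^(2)=-4; μ^(3)=-9; μ^(4)=-14; μ^(5)=-19

((0, 0, 0, 0, 2); (0, 0, 1, 1, 0); (1, 0, 0, 0, 0); (1, 1, 0, 0, 0); (0, 0, 0, 3, 0))


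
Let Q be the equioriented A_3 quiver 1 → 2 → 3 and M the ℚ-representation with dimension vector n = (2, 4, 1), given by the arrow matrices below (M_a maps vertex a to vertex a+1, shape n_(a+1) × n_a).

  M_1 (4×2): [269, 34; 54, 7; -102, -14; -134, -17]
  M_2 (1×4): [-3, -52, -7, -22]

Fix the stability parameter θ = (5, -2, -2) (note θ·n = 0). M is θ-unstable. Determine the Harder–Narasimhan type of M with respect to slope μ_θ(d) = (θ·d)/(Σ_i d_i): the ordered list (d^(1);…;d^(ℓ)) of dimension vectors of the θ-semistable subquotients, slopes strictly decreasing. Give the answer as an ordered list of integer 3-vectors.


Interval decomposition of M: I[1,2], I[1,3], I[2,2]^2.
HN type (ℓ=3): μ^(1)=3/2; μ^(2)=1/3; μ^(3)=-2

((1, 1, 0); (1, 1, 1); (0, 2, 0))


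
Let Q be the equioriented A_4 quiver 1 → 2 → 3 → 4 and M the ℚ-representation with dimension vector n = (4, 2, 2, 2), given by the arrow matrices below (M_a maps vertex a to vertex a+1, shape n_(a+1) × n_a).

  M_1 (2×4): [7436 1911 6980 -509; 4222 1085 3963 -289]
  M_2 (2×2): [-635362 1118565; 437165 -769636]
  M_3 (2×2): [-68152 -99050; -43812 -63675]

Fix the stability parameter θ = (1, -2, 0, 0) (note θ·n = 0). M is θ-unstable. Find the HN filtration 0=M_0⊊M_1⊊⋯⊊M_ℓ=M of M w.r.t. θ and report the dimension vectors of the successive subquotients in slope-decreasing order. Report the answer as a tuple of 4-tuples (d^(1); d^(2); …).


Barcode: M ≅ I[1,1]^2, I[1,3], I[1,4], I[4,4]. HN layers by μ_θ (3 steps, strictly decreasing):
  μ^(1)=1; μ^(2)=0; μ^(3)=-1/2

((2, 0, 0, 0); (0, 0, 2, 2); (2, 2, 0, 0))


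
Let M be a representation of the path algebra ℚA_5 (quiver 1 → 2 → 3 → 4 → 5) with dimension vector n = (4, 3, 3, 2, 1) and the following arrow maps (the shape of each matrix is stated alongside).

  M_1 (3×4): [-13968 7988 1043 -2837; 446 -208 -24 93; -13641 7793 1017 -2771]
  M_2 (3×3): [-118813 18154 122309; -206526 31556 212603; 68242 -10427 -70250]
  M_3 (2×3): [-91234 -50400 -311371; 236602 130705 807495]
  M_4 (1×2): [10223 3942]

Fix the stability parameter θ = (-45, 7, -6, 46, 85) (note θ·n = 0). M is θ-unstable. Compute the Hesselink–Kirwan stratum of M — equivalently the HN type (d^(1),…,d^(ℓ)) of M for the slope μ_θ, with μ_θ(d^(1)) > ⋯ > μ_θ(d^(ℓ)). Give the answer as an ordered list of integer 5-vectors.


Via rank(M_{q-1}∘⋯∘M_p): M ≅ I[1,1], I[1,3], I[1,4], I[1,5].
μ_θ-semistable layers: μ^(1)=85; μ^(2)=46; μ^(3)=1/2; μ^(4)=-45

((0, 0, 0, 0, 1); (0, 0, 0, 2, 0); (0, 3, 3, 0, 0); (4, 0, 0, 0, 0))


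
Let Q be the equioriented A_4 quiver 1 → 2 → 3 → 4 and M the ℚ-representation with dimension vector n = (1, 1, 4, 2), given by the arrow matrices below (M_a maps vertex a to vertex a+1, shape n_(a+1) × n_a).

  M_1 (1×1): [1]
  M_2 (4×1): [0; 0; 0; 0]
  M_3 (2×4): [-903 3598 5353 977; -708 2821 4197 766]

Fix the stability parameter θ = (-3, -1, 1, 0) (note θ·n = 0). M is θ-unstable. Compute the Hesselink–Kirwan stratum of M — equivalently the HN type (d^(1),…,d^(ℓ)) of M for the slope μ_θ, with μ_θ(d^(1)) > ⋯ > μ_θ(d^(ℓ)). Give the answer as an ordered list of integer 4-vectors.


Via rank(M_{q-1}∘⋯∘M_p): M ≅ I[1,2], I[3,3]^2, I[3,4]^2.
μ_θ-semistable layers: μ^(1)=1; μ^(2)=1/2; μ^(3)=-1; μ^(4)=-3

((0, 0, 2, 0); (0, 0, 2, 2); (0, 1, 0, 0); (1, 0, 0, 0))


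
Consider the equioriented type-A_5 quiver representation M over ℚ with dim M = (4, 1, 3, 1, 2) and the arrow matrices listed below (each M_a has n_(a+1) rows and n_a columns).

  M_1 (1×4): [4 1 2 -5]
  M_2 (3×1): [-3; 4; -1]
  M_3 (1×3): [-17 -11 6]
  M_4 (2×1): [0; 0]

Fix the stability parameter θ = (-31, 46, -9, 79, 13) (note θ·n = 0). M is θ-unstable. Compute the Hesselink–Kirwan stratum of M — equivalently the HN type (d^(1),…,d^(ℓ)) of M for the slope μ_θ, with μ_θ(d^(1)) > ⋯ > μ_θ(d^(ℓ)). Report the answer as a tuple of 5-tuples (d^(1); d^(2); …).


Barcode: M ≅ I[1,1]^3, I[1,4], I[3,3]^2, I[5,5]^2. HN layers by μ_θ (5 steps, strictly decreasing):
  μ^(1)=79; μ^(2)=37/2; μ^(3)=13; μ^(4)=-9; μ^(5)=-31

((0, 0, 0, 1, 0); (0, 1, 1, 0, 0); (0, 0, 0, 0, 2); (0, 0, 2, 0, 0); (4, 0, 0, 0, 0))


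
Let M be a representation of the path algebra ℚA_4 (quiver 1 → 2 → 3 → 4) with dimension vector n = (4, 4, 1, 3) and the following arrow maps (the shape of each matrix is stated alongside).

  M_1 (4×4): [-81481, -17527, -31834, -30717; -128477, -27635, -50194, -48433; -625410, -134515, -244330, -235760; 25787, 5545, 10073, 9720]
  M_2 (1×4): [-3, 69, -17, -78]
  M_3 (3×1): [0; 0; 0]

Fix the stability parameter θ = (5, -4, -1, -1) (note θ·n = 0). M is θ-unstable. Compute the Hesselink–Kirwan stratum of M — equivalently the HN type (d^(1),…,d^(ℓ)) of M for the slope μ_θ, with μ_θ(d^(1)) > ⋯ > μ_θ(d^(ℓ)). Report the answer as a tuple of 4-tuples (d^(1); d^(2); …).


Interval decomposition of M: I[1,1], I[1,2]^2, I[1,3], I[2,2], I[4,4]^3.
HN type (ℓ=5): μ^(1)=5; μ^(2)=1/2; μ^(3)=0; μ^(4)=-1; μ^(5)=-4

((1, 0, 0, 0); (2, 2, 0, 0); (1, 1, 1, 0); (0, 0, 0, 3); (0, 1, 0, 0))


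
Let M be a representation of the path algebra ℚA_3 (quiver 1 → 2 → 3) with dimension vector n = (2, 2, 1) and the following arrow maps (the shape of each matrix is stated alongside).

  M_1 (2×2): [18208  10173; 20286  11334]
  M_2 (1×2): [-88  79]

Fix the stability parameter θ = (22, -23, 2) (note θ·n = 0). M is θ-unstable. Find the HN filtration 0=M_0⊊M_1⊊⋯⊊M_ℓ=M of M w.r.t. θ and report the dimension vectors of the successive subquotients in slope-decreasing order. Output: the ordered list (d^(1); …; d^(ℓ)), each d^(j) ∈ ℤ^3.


Via rank(M_{q-1}∘⋯∘M_p): M ≅ I[1,2], I[1,3].
μ_θ-semistable layers: μ^(1)=2; μ^(2)=-1/2

((0, 0, 1); (2, 2, 0))


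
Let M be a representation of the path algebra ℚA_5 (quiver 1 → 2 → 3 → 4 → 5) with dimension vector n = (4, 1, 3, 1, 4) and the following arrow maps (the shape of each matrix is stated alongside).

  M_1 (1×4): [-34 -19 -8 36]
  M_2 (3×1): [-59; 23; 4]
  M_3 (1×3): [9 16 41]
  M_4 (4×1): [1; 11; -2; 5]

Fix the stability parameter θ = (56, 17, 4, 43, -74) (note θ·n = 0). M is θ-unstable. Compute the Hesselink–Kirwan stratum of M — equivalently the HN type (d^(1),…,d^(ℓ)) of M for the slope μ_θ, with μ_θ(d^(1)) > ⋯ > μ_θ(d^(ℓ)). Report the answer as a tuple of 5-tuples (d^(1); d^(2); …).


Via rank(M_{q-1}∘⋯∘M_p): M ≅ I[1,1]^3, I[1,5], I[3,3]^2, I[5,5]^3.
μ_θ-semistable layers: μ^(1)=56; μ^(2)=46/5; μ^(3)=4; μ^(4)=-74

((3, 0, 0, 0, 0); (1, 1, 1, 1, 1); (0, 0, 2, 0, 0); (0, 0, 0, 0, 3))


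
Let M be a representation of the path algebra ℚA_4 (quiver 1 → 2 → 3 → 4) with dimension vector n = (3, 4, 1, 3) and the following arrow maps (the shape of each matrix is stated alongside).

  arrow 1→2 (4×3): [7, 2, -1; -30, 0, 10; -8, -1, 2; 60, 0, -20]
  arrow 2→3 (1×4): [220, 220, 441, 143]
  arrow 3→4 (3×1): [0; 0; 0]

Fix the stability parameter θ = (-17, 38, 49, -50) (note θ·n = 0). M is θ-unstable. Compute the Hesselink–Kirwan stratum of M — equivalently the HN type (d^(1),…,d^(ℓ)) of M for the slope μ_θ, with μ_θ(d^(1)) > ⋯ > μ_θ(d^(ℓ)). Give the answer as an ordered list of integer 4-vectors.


Barcode: M ≅ I[1,1], I[1,2], I[1,3], I[2,2]^2, I[4,4]^3. HN layers by μ_θ (4 steps, strictly decreasing):
  μ^(1)=49; μ^(2)=38; μ^(3)=-17; μ^(4)=-50

((0, 0, 1, 0); (0, 4, 0, 0); (3, 0, 0, 0); (0, 0, 0, 3))


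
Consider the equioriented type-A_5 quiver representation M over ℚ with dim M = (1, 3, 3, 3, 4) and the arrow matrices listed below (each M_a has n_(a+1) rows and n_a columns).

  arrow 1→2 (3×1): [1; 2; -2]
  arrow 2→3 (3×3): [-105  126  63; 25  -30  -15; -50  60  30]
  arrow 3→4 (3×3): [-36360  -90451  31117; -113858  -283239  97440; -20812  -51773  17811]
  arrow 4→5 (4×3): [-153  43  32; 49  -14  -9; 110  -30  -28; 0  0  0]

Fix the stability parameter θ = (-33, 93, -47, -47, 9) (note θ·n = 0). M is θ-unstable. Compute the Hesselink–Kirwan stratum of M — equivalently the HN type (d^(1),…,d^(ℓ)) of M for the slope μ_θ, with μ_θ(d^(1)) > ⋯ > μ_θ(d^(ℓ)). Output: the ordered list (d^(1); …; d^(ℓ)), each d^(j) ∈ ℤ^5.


Interval decomposition of M: I[1,5], I[2,2]^2, I[3,4], I[3,5], I[5,5]^2.
HN type (ℓ=5): μ^(1)=93; μ^(2)=9; μ^(3)=-1/3; μ^(4)=-33; μ^(5)=-47

((0, 2, 0, 0, 0); (0, 0, 0, 0, 4); (0, 1, 1, 1, 0); (1, 0, 0, 0, 0); (0, 0, 2, 2, 0))


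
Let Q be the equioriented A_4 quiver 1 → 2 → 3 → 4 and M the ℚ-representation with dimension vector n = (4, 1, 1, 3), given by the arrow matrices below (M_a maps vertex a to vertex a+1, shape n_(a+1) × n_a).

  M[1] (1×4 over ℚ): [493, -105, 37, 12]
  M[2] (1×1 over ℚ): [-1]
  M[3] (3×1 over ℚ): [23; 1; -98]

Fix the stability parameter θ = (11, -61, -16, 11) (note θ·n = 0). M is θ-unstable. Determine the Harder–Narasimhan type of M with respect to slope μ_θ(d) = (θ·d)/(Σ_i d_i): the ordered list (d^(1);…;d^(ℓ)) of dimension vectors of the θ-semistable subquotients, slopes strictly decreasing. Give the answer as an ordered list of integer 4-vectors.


Barcode: M ≅ I[1,1]^3, I[1,4], I[4,4]^2. HN layers by μ_θ (3 steps, strictly decreasing):
  μ^(1)=11; μ^(2)=-16; μ^(3)=-25

((3, 0, 0, 3); (0, 0, 1, 0); (1, 1, 0, 0))


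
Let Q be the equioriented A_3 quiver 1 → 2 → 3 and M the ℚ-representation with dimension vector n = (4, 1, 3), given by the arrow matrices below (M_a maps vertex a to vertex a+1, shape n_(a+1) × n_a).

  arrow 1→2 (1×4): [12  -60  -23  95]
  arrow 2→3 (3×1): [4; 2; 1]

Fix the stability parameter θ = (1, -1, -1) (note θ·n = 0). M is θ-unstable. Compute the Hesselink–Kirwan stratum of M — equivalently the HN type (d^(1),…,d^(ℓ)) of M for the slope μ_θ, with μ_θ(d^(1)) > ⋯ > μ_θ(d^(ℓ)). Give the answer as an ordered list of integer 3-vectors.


Interval decomposition of M: I[1,1]^3, I[1,3], I[3,3]^2.
HN type (ℓ=3): μ^(1)=1; μ^(2)=-1/3; μ^(3)=-1

((3, 0, 0); (1, 1, 1); (0, 0, 2))


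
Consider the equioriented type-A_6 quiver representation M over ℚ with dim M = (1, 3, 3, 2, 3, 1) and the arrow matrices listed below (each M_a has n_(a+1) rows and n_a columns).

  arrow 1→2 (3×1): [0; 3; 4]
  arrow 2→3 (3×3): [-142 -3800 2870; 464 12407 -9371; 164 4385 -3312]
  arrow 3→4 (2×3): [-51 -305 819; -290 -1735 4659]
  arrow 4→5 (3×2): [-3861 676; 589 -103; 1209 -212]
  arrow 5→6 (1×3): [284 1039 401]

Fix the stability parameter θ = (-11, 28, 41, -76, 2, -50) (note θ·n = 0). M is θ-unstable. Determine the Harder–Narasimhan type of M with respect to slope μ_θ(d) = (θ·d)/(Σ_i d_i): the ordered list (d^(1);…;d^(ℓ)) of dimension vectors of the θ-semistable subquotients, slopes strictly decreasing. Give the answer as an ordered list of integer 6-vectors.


Via rank(M_{q-1}∘⋯∘M_p): M ≅ I[1,6], I[2,3], I[2,5], I[5,5].
μ_θ-semistable layers: μ^(1)=41; μ^(2)=28; μ^(3)=2; μ^(4)=-7/3; μ^(5)=-11

((0, 0, 1, 0, 0, 0); (0, 1, 0, 0, 0, 0); (0, 0, 0, 0, 2, 0); (0, 1, 1, 1, 0, 0); (1, 1, 1, 1, 1, 1))


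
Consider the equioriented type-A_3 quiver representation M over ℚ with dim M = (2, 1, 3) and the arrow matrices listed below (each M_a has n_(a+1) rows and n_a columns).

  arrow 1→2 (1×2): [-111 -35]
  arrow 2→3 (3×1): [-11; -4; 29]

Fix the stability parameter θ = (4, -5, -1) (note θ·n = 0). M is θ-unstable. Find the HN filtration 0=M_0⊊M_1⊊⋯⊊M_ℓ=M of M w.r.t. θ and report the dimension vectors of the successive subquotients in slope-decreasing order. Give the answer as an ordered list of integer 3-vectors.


Barcode: M ≅ I[1,1], I[1,3], I[3,3]^2. HN layers by μ_θ (3 steps, strictly decreasing):
  μ^(1)=4; μ^(2)=-2/3; μ^(3)=-1

((1, 0, 0); (1, 1, 1); (0, 0, 2))


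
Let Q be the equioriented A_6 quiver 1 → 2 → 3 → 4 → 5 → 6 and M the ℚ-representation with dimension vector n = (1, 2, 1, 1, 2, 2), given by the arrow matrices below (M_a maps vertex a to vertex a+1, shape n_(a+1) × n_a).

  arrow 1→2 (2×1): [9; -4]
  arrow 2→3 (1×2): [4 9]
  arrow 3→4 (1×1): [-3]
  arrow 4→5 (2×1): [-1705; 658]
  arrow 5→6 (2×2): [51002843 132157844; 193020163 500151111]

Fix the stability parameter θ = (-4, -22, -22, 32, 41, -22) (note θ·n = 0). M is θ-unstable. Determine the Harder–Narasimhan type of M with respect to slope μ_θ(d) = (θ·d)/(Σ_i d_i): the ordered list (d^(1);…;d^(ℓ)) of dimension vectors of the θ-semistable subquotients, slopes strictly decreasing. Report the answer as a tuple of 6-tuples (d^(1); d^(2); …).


Interval decomposition of M: I[1,2], I[2,6], I[5,6].
HN type (ℓ=4): μ^(1)=17; μ^(2)=19/2; μ^(3)=-13; μ^(4)=-22

((0, 0, 0, 1, 1, 1); (0, 0, 0, 0, 1, 1); (1, 1, 0, 0, 0, 0); (0, 1, 1, 0, 0, 0))


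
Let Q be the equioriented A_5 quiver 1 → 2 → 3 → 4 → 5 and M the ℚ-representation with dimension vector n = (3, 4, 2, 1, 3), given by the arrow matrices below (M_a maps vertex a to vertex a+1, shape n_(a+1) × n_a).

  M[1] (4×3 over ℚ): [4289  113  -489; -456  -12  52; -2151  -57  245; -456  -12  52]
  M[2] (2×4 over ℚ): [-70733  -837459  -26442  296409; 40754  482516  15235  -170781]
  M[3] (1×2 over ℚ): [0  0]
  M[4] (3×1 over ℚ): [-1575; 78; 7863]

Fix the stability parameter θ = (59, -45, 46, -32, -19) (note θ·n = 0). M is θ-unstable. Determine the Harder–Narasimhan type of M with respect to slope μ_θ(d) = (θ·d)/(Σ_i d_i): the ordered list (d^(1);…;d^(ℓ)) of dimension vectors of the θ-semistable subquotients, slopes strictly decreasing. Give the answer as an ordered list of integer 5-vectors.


Interval decomposition of M: I[1,1], I[1,3]^2, I[2,2]^2, I[4,5], I[5,5]^2.
HN type (ℓ=6): μ^(1)=59; μ^(2)=46; μ^(3)=7; μ^(4)=-19; μ^(5)=-32; μ^(6)=-45

((1, 0, 0, 0, 0); (0, 0, 2, 0, 0); (2, 2, 0, 0, 0); (0, 0, 0, 0, 3); (0, 0, 0, 1, 0); (0, 2, 0, 0, 0))


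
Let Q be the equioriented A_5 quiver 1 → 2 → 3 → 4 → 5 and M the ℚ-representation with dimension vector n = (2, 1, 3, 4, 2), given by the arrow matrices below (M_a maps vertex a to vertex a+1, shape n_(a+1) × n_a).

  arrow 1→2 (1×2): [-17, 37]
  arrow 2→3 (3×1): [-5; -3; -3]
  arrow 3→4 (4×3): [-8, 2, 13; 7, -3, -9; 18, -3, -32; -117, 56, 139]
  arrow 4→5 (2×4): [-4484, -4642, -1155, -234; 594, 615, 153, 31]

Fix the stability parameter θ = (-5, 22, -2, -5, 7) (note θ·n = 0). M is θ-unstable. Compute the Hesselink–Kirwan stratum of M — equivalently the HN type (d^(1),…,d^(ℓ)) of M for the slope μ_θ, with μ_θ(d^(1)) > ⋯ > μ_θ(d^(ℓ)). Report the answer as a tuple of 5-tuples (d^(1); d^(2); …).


Barcode: M ≅ I[1,1], I[1,5], I[3,4]^2, I[4,5]. HN layers by μ_θ (4 steps, strictly decreasing):
  μ^(1)=7; μ^(2)=5; μ^(3)=-7/2; μ^(4)=-5

((0, 0, 0, 0, 2); (0, 1, 1, 1, 0); (0, 0, 2, 2, 0); (2, 0, 0, 1, 0))


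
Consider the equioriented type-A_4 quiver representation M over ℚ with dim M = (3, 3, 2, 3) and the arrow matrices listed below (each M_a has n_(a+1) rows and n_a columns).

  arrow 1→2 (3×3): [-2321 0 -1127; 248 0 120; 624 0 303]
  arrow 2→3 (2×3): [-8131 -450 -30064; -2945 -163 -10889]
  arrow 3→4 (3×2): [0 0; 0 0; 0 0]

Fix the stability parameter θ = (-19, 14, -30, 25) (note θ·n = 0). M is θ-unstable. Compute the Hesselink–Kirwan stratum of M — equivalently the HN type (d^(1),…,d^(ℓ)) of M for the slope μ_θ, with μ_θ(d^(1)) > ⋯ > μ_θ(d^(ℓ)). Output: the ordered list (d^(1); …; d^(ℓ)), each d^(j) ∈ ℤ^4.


Barcode: M ≅ I[1,1], I[1,3]^2, I[2,2], I[4,4]^3. HN layers by μ_θ (4 steps, strictly decreasing):
  μ^(1)=25; μ^(2)=14; μ^(3)=-8; μ^(4)=-19

((0, 0, 0, 3); (0, 1, 0, 0); (0, 2, 2, 0); (3, 0, 0, 0))


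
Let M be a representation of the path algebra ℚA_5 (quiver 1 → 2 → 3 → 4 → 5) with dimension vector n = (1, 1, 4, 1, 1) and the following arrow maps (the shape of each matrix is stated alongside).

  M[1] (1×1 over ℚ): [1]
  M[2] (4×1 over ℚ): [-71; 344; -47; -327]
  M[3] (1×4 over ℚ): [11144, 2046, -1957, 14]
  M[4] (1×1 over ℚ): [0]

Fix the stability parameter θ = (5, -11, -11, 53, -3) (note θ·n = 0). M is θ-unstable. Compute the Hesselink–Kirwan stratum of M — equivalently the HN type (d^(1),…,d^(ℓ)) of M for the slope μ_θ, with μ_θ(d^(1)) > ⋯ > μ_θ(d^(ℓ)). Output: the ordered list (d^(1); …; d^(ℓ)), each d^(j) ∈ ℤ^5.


Interval decomposition of M: I[1,4], I[3,3]^3, I[5,5].
HN type (ℓ=4): μ^(1)=53; μ^(2)=-3; μ^(3)=-17/3; μ^(4)=-11

((0, 0, 0, 1, 0); (0, 0, 0, 0, 1); (1, 1, 1, 0, 0); (0, 0, 3, 0, 0))


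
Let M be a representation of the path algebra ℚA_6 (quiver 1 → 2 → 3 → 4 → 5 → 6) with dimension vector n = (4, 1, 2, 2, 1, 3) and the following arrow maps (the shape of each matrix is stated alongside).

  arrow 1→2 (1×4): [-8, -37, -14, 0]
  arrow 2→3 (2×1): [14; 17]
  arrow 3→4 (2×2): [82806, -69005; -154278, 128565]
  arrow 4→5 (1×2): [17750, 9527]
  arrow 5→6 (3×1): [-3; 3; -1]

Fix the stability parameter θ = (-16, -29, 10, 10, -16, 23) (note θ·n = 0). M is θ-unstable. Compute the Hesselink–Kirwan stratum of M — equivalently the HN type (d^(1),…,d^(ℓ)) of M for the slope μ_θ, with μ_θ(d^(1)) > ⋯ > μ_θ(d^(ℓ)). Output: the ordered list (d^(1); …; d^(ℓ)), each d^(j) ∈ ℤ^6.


Barcode: M ≅ I[1,1]^3, I[1,6], I[3,3], I[4,4], I[6,6]^2. HN layers by μ_θ (5 steps, strictly decreasing):
  μ^(1)=23; μ^(2)=10; μ^(3)=4/3; μ^(4)=-16; μ^(5)=-45/2

((0, 0, 0, 0, 0, 3); (0, 0, 1, 1, 0, 0); (0, 0, 1, 1, 1, 0); (3, 0, 0, 0, 0, 0); (1, 1, 0, 0, 0, 0))


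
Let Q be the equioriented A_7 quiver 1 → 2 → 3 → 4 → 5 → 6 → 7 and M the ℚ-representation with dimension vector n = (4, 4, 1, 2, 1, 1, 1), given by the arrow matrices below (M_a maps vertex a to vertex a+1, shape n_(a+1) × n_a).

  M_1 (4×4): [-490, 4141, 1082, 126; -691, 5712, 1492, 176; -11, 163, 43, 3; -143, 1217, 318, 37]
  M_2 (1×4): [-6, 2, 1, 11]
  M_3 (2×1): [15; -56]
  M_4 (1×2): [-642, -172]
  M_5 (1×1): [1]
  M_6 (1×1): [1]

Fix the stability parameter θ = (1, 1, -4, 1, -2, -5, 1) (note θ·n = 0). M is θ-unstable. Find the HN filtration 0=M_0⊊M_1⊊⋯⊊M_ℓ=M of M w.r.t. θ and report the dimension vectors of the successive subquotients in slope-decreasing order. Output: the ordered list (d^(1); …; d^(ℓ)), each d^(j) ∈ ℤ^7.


Via rank(M_{q-1}∘⋯∘M_p): M ≅ I[1,2]^3, I[1,7], I[4,4].
μ_θ-semistable layers: μ^(1)=1; μ^(2)=-4/3

((3, 3, 0, 1, 0, 0, 1); (1, 1, 1, 1, 1, 1, 0))


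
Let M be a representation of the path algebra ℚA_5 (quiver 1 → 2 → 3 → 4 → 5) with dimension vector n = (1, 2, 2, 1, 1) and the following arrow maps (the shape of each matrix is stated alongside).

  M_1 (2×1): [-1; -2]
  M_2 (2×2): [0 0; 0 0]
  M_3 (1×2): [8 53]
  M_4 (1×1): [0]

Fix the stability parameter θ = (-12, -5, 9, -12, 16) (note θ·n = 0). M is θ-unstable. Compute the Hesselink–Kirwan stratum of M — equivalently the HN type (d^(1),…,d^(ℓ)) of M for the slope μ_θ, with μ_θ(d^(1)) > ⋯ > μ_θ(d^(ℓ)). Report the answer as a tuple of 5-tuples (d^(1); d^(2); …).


Via rank(M_{q-1}∘⋯∘M_p): M ≅ I[1,2], I[2,2], I[3,3], I[3,4], I[5,5].
μ_θ-semistable layers: μ^(1)=16; μ^(2)=9; μ^(3)=-3/2; μ^(4)=-5; μ^(5)=-12

((0, 0, 0, 0, 1); (0, 0, 1, 0, 0); (0, 0, 1, 1, 0); (0, 2, 0, 0, 0); (1, 0, 0, 0, 0))


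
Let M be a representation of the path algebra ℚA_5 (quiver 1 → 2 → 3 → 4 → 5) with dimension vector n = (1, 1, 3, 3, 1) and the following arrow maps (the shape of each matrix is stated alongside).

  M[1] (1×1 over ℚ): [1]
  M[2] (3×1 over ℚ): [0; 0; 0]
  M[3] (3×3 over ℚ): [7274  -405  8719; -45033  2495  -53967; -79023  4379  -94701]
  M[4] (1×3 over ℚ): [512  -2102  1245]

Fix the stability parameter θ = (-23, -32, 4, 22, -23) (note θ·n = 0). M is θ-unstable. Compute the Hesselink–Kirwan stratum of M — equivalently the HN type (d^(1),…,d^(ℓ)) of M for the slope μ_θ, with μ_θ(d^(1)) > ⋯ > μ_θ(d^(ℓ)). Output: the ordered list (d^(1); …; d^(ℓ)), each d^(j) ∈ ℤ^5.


Barcode: M ≅ I[1,2], I[3,4]^2, I[3,5]. HN layers by μ_θ (4 steps, strictly decreasing):
  μ^(1)=22; μ^(2)=4; μ^(3)=1; μ^(4)=-55/2

((0, 0, 0, 2, 0); (0, 0, 2, 0, 0); (0, 0, 1, 1, 1); (1, 1, 0, 0, 0))


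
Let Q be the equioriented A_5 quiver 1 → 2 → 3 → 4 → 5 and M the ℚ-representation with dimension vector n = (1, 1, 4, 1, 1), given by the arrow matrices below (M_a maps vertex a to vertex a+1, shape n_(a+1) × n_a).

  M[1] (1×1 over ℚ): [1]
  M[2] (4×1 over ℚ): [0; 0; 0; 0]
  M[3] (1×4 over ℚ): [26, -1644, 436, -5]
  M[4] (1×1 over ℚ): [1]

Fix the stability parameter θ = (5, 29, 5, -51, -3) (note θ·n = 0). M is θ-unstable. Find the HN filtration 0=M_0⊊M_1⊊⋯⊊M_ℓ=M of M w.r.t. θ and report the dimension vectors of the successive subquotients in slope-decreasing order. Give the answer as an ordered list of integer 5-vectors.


Interval decomposition of M: I[1,2], I[3,3]^3, I[3,5].
HN type (ℓ=4): μ^(1)=29; μ^(2)=5; μ^(3)=-3; μ^(4)=-23

((0, 1, 0, 0, 0); (1, 0, 3, 0, 0); (0, 0, 0, 0, 1); (0, 0, 1, 1, 0))


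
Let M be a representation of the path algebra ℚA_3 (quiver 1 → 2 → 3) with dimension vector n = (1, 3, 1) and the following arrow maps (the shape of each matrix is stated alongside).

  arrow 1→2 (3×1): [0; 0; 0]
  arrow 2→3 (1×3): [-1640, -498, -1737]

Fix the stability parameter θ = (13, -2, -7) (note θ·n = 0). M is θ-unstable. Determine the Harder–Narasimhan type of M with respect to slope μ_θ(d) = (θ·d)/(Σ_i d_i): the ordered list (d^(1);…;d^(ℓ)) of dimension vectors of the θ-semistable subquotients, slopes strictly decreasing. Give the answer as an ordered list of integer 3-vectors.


Barcode: M ≅ I[1,1], I[2,2]^2, I[2,3]. HN layers by μ_θ (3 steps, strictly decreasing):
  μ^(1)=13; μ^(2)=-2; μ^(3)=-9/2

((1, 0, 0); (0, 2, 0); (0, 1, 1))


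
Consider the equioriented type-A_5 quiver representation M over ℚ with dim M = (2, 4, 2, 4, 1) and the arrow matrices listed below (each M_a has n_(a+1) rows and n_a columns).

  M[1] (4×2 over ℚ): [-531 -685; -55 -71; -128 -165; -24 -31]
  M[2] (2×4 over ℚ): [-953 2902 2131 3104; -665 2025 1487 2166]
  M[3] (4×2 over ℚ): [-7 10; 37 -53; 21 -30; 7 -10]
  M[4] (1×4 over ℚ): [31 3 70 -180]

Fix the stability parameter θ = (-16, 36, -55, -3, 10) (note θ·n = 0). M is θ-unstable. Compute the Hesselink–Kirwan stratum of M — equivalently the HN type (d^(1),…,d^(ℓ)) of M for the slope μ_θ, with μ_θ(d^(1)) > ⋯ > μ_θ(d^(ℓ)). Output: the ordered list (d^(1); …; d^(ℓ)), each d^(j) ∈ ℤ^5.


Interval decomposition of M: I[1,4], I[1,5], I[2,2]^2, I[4,4]^2.
HN type (ℓ=5): μ^(1)=36; μ^(2)=10; μ^(3)=-3; μ^(4)=-19/2; μ^(5)=-16

((0, 2, 0, 0, 0); (0, 0, 0, 0, 1); (0, 0, 0, 4, 0); (0, 2, 2, 0, 0); (2, 0, 0, 0, 0))


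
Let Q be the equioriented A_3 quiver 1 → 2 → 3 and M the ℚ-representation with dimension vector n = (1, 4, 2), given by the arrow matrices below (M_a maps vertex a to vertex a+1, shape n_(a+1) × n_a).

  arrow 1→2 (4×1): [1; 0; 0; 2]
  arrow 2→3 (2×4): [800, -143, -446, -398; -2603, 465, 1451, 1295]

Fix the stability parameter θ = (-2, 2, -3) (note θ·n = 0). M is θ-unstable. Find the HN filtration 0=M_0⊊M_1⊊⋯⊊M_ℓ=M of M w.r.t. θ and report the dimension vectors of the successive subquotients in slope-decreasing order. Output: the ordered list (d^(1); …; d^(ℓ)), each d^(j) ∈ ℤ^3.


Interval decomposition of M: I[1,3], I[2,2]^2, I[2,3].
HN type (ℓ=3): μ^(1)=2; μ^(2)=-1/2; μ^(3)=-2

((0, 2, 0); (0, 2, 2); (1, 0, 0))


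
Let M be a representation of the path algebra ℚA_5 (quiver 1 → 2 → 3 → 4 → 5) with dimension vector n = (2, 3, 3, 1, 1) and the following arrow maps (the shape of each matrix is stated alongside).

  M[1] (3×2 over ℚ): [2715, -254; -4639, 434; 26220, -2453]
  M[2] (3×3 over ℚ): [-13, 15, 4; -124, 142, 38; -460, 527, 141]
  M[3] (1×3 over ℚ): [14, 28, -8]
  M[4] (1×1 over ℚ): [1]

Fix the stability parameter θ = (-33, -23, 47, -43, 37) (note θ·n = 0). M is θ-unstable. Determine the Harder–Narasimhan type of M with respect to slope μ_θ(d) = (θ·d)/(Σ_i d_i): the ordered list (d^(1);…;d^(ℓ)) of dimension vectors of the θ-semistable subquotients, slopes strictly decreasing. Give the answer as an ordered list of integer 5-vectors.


Via rank(M_{q-1}∘⋯∘M_p): M ≅ I[1,2], I[1,3], I[2,5], I[3,3].
μ_θ-semistable layers: μ^(1)=47; μ^(2)=37; μ^(3)=2; μ^(4)=-23; μ^(5)=-33

((0, 0, 2, 0, 0); (0, 0, 0, 0, 1); (0, 0, 1, 1, 0); (0, 3, 0, 0, 0); (2, 0, 0, 0, 0))


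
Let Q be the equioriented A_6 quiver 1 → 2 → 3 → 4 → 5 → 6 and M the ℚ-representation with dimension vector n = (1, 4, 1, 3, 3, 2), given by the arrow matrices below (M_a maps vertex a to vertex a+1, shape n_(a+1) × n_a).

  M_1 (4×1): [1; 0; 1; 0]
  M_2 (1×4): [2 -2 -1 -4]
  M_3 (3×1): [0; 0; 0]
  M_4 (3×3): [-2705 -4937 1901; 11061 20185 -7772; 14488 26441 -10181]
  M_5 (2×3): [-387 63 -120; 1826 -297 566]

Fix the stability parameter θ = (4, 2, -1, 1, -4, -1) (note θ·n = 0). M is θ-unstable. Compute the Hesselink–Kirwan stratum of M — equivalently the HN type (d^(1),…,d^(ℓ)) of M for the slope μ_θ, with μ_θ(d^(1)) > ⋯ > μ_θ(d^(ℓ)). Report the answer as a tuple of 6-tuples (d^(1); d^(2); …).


Barcode: M ≅ I[1,3], I[2,2]^3, I[4,5], I[4,6]^2. HN layers by μ_θ (4 steps, strictly decreasing):
  μ^(1)=2; μ^(2)=5/3; μ^(3)=-1; μ^(4)=-3/2

((0, 3, 0, 0, 0, 0); (1, 1, 1, 0, 0, 0); (0, 0, 0, 0, 0, 2); (0, 0, 0, 3, 3, 0))


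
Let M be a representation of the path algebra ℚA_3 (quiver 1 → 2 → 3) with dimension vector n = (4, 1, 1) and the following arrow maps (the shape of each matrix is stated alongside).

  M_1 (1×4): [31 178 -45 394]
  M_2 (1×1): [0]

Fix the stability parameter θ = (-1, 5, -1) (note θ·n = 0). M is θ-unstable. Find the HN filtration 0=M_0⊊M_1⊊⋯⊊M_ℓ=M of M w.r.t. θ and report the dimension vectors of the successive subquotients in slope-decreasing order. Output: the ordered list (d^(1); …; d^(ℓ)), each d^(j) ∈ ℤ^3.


Barcode: M ≅ I[1,1]^3, I[1,2], I[3,3]. HN layers by μ_θ (2 steps, strictly decreasing):
  μ^(1)=5; μ^(2)=-1

((0, 1, 0); (4, 0, 1))


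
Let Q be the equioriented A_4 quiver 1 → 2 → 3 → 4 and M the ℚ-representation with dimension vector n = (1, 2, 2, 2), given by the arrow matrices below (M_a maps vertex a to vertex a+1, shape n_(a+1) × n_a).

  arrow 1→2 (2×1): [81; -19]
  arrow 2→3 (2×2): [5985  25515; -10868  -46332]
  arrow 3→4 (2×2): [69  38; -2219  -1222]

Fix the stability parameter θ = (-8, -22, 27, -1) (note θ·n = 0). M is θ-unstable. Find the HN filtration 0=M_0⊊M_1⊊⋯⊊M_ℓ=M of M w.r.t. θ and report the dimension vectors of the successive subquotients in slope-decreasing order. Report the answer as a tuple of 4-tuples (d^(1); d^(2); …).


Barcode: M ≅ I[1,2], I[2,4], I[3,4]. HN layers by μ_θ (3 steps, strictly decreasing):
  μ^(1)=13; μ^(2)=-15; μ^(3)=-22

((0, 0, 2, 2); (1, 1, 0, 0); (0, 1, 0, 0))


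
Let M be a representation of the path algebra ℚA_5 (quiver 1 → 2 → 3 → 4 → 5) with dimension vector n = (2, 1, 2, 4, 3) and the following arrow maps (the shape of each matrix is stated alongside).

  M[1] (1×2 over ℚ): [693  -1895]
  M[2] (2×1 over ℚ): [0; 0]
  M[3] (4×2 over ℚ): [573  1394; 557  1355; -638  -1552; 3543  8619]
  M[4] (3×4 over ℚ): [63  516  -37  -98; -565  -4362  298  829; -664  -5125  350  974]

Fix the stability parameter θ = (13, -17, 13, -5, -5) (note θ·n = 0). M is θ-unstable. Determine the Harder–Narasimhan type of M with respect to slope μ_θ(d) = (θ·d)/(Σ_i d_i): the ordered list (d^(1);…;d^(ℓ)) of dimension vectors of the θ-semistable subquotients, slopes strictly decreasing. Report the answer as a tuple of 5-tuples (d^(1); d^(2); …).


Barcode: M ≅ I[1,1], I[1,2], I[3,5]^2, I[4,4], I[4,5]. HN layers by μ_θ (4 steps, strictly decreasing):
  μ^(1)=13; μ^(2)=1; μ^(3)=-2; μ^(4)=-5

((1, 0, 0, 0, 0); (0, 0, 2, 2, 2); (1, 1, 0, 0, 0); (0, 0, 0, 2, 1))


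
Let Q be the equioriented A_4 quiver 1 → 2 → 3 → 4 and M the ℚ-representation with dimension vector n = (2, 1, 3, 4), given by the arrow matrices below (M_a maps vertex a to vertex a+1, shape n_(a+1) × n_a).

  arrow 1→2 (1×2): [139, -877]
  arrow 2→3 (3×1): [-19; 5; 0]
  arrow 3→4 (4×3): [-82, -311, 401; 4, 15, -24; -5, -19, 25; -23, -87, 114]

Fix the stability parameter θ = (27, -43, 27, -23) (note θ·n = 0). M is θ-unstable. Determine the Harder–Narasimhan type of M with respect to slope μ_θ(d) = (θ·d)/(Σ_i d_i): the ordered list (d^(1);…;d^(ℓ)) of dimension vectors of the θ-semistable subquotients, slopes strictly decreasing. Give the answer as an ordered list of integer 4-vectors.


Interval decomposition of M: I[1,1], I[1,4], I[3,4]^2, I[4,4].
HN type (ℓ=4): μ^(1)=27; μ^(2)=2; μ^(3)=-8; μ^(4)=-23

((1, 0, 0, 0); (0, 0, 3, 3); (1, 1, 0, 0); (0, 0, 0, 1))


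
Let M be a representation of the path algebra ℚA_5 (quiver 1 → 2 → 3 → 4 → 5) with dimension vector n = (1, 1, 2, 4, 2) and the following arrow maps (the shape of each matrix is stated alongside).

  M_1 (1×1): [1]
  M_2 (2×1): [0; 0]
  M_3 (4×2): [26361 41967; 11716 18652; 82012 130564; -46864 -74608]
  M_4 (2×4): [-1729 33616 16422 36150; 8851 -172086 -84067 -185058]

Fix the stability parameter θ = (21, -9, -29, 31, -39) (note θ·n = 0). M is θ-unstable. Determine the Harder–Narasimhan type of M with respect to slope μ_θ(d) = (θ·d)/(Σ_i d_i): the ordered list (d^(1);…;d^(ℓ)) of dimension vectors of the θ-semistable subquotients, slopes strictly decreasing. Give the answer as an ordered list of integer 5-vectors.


Barcode: M ≅ I[1,2], I[3,3], I[3,5], I[4,4]^2, I[4,5]. HN layers by μ_θ (4 steps, strictly decreasing):
  μ^(1)=31; μ^(2)=6; μ^(3)=-4; μ^(4)=-29

((0, 0, 0, 2, 0); (1, 1, 0, 0, 0); (0, 0, 0, 2, 2); (0, 0, 2, 0, 0))
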